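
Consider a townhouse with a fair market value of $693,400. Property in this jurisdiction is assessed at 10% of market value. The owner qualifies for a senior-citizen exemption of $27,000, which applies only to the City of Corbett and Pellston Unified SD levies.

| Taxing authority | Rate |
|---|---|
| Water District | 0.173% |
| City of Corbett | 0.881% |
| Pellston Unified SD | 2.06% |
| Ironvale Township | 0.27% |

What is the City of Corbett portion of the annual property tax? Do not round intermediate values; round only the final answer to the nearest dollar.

Assessed value = $693,400 × 0.1 = $69,340
City of Corbett taxable value = $69,340 − $27,000 = $42,340
City of Corbett levy = $42,340 × 0.00881 = $373.0154

$373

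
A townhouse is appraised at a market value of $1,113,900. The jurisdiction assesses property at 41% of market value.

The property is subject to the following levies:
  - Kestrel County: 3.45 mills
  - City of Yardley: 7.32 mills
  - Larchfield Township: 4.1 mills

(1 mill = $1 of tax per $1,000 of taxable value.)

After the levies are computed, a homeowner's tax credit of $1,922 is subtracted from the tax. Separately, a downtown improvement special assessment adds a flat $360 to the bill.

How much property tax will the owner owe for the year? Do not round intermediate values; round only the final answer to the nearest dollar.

$5,229

Assessed value = $1,113,900 × 0.41 = $456,699
Kestrel County: $456,699 × 0.00345 = $1,575.61155
City of Yardley: $456,699 × 0.00732 = $3,343.03668
Larchfield Township: $456,699 × 0.0041 = $1,872.4659
Levies subtotal = $6,791.11413
After credit = $6,791.11413 − $1,922 = $4,869.11413
Total = $4,869.11413 + $360 = $5,229.11413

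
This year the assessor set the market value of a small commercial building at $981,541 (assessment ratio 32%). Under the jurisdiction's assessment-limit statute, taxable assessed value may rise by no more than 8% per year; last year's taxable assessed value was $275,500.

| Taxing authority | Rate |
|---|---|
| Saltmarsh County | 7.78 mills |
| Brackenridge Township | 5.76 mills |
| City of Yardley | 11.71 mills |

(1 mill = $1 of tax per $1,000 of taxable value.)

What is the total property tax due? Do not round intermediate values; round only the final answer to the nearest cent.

Uncapped assessed value = $981,541 × 0.32 = $314,093.12
Cap limit = $275,500 × 1.08 = $297,540
Taxable assessed value = min($314,093.12, $297,540) = $297,540 (cap binds)
Saltmarsh County: $297,540 × 0.00778 = $2,314.8612
Brackenridge Township: $297,540 × 0.00576 = $1,713.8304
City of Yardley: $297,540 × 0.01171 = $3,484.1934
Total = $7,512.885

$7,512.89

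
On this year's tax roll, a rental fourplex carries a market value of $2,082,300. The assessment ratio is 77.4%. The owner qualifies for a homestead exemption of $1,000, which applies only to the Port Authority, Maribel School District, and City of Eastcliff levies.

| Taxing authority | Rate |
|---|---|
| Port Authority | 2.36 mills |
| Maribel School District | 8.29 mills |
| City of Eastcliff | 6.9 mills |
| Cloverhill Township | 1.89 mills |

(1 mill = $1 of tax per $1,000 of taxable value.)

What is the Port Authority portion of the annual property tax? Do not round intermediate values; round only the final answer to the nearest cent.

Assessed value = $2,082,300 × 0.774 = $1,611,700.2
Port Authority taxable value = $1,611,700.2 − $1,000 = $1,610,700.2
Port Authority levy = $1,610,700.2 × 0.00236 = $3,801.252472

$3,801.25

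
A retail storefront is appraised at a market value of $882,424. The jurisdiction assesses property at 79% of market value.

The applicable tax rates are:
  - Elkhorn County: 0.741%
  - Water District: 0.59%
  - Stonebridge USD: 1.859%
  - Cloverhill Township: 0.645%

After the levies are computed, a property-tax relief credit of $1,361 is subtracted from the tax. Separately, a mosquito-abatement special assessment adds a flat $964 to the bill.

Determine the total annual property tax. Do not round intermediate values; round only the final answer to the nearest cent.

$26,337.36

Assessed value = $882,424 × 0.79 = $697,114.96
Elkhorn County: $697,114.96 × 0.00741 = $5,165.6218536
Water District: $697,114.96 × 0.0059 = $4,112.978264
Stonebridge USD: $697,114.96 × 0.01859 = $12,959.3671064
Cloverhill Township: $697,114.96 × 0.00645 = $4,496.391492
Levies subtotal = $26,734.358716
After credit = $26,734.358716 − $1,361 = $25,373.358716
Total = $25,373.358716 + $964 = $26,337.358716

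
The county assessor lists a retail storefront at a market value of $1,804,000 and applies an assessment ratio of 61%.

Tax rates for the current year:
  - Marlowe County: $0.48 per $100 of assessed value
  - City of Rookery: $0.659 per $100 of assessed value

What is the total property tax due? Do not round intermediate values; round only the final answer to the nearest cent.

Assessed value = $1,804,000 × 0.61 = $1,100,440
Marlowe County: $1,100,440 × 0.0048 = $5,282.112
City of Rookery: $1,100,440 × 0.00659 = $7,251.8996
Total = $5,282.112 + $7,251.8996 = $12,534.0116

$12,534.01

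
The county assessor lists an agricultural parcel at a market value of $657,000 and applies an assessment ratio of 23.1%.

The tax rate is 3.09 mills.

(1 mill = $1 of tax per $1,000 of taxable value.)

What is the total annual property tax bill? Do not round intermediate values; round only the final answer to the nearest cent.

$468.96

Assessed value = $657,000 × 0.231 = $151,767
Tax = $151,767 × 0.00309 = $468.96003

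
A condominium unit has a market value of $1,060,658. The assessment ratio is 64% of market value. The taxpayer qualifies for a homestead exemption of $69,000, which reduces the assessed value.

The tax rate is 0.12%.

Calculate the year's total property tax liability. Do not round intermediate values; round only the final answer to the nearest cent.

Assessed value = $1,060,658 × 0.64 = $678,821.12
Taxable value = $678,821.12 − $69,000 = $609,821.12
Tax = $609,821.12 × 0.0012 = $731.785344

$731.79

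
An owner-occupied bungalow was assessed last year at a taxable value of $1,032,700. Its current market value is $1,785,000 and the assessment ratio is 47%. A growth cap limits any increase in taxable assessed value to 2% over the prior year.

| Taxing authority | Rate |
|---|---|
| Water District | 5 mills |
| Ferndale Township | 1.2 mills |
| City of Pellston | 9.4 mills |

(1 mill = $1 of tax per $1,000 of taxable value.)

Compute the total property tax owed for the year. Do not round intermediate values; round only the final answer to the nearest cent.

Uncapped assessed value = $1,785,000 × 0.47 = $838,950
Cap limit = $1,032,700 × 1.02 = $1,053,354
Taxable assessed value = min($838,950, $1,053,354) = $838,950 (cap does not bind)
Water District: $838,950 × 0.005 = $4,194.75
Ferndale Township: $838,950 × 0.0012 = $1,006.74
City of Pellston: $838,950 × 0.0094 = $7,886.13
Total = $13,087.62

$13,087.62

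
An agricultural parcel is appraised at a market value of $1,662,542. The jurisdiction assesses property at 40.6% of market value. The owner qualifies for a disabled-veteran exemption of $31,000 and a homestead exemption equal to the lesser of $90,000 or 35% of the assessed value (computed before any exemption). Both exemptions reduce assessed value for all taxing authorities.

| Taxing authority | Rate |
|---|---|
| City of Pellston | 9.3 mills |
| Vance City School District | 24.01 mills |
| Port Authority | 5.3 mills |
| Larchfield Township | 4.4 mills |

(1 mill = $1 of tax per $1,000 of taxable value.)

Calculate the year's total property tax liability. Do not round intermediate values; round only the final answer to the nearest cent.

$23,827.20

Assessed value = $1,662,542 × 0.406 = $674,992.052
Homestead exemption = min($90,000, 35% × $674,992.052) = min($90,000, $236,247.2182) = $90,000 (dollar cap binds)
Taxable value = $674,992.052 − $31,000 − $90,000 = $553,992.052
City of Pellston: $553,992.052 × 0.0093 = $5,152.1260836
Vance City School District: $553,992.052 × 0.02401 = $13,301.34916852
Port Authority: $553,992.052 × 0.0053 = $2,936.1578756
Larchfield Township: $553,992.052 × 0.0044 = $2,437.5650288
Total = $23,827.19815652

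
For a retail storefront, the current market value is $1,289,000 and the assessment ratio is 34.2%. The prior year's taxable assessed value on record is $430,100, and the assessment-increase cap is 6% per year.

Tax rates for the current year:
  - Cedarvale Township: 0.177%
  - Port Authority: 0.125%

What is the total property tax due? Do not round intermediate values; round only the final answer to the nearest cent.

Uncapped assessed value = $1,289,000 × 0.342 = $440,838
Cap limit = $430,100 × 1.06 = $455,906
Taxable assessed value = min($440,838, $455,906) = $440,838 (cap does not bind)
Cedarvale Township: $440,838 × 0.00177 = $780.28326
Port Authority: $440,838 × 0.00125 = $551.0475
Total = $1,331.33076

$1,331.33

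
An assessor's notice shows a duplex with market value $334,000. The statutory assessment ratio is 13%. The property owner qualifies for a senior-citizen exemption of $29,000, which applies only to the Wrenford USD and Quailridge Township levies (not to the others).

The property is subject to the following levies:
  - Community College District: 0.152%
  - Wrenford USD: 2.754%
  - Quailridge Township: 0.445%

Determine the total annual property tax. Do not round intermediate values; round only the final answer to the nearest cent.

Assessed value = $334,000 × 0.13 = $43,420
Community College District: $43,420 × 0.00152 = $65.9984
Wrenford USD: ($43,420 − $29,000) × 0.02754 = $14,420 × 0.02754 = $397.1268
Quailridge Township: ($43,420 − $29,000) × 0.00445 = $14,420 × 0.00445 = $64.169
Total = $527.2942

$527.29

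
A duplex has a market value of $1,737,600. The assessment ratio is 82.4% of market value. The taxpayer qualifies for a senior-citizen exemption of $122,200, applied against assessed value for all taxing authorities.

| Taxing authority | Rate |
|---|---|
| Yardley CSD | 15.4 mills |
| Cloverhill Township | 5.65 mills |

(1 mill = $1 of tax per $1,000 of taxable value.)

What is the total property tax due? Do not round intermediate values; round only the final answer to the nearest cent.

$27,566.71

Assessed value = $1,737,600 × 0.824 = $1,431,782.4
Taxable value = $1,431,782.4 − $122,200 = $1,309,582.4
Yardley CSD: $1,309,582.4 × 0.0154 = $20,167.56896
Cloverhill Township: $1,309,582.4 × 0.00565 = $7,399.14056
Total = $20,167.56896 + $7,399.14056 = $27,566.70952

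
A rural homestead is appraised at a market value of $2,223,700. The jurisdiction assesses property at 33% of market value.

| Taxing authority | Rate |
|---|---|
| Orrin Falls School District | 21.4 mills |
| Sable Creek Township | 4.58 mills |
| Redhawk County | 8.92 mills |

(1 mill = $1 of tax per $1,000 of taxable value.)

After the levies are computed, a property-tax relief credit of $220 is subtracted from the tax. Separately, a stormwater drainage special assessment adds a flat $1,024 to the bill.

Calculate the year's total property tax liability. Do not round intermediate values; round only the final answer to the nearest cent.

Assessed value = $2,223,700 × 0.33 = $733,821
Orrin Falls School District: $733,821 × 0.0214 = $15,703.7694
Sable Creek Township: $733,821 × 0.00458 = $3,360.90018
Redhawk County: $733,821 × 0.00892 = $6,545.68332
Levies subtotal = $25,610.3529
After credit = $25,610.3529 − $220 = $25,390.3529
Total = $25,390.3529 + $1,024 = $26,414.3529

$26,414.35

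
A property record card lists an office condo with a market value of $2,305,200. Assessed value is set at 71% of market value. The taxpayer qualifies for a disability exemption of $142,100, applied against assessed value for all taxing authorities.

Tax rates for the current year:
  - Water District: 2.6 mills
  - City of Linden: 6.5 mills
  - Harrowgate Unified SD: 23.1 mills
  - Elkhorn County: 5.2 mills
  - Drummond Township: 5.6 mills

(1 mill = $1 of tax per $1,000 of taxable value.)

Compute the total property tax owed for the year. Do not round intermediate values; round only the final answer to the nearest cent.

Assessed value = $2,305,200 × 0.71 = $1,636,692
Taxable value = $1,636,692 − $142,100 = $1,494,592
Water District: $1,494,592 × 0.0026 = $3,885.9392
City of Linden: $1,494,592 × 0.0065 = $9,714.848
Harrowgate Unified SD: $1,494,592 × 0.0231 = $34,525.0752
Elkhorn County: $1,494,592 × 0.0052 = $7,771.8784
Drummond Township: $1,494,592 × 0.0056 = $8,369.7152
Total = $3,885.9392 + $9,714.848 + $34,525.0752 + $7,771.8784 + $8,369.7152 = $64,267.456

$64,267.46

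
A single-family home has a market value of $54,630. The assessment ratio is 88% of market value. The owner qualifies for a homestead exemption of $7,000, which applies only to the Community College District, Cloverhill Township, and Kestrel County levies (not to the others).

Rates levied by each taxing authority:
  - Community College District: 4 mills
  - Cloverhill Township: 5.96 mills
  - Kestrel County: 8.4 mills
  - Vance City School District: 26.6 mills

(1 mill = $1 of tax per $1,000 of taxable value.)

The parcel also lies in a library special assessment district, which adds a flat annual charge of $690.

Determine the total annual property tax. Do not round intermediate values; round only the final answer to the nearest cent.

$2,722.91

Assessed value = $54,630 × 0.88 = $48,074.4
Community College District: ($48,074.4 − $7,000) × 0.004 = $41,074.4 × 0.004 = $164.2976
Cloverhill Township: ($48,074.4 − $7,000) × 0.00596 = $41,074.4 × 0.00596 = $244.803424
Kestrel County: ($48,074.4 − $7,000) × 0.0084 = $41,074.4 × 0.0084 = $345.02496
Vance City School District: $48,074.4 × 0.0266 = $1,278.77904
Levies subtotal = $2,032.905024
Total = $2,032.905024 + $690 = $2,722.905024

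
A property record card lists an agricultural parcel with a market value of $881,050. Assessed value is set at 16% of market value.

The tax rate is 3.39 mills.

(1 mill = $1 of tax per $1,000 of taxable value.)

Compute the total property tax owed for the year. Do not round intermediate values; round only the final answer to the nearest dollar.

Assessed value = $881,050 × 0.16 = $140,968
Tax = $140,968 × 0.00339 = $477.88152

$478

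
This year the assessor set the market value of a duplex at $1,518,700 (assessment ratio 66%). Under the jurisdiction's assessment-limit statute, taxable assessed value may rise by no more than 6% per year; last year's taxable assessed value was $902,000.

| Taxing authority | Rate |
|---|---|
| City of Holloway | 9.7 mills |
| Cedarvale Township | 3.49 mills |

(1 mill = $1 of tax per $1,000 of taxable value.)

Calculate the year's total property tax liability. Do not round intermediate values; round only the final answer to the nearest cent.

$12,611.22

Uncapped assessed value = $1,518,700 × 0.66 = $1,002,342
Cap limit = $902,000 × 1.06 = $956,120
Taxable assessed value = min($1,002,342, $956,120) = $956,120 (cap binds)
City of Holloway: $956,120 × 0.0097 = $9,274.364
Cedarvale Township: $956,120 × 0.00349 = $3,336.8588
Total = $12,611.2228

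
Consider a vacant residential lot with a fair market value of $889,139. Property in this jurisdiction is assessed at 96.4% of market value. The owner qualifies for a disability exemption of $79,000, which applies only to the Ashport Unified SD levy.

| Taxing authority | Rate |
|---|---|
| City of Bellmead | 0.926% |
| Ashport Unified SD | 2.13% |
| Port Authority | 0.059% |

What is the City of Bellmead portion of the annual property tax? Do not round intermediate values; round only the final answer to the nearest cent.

Assessed value = $889,139 × 0.964 = $857,129.996
City of Bellmead taxable value = $857,129.996 (exemption does not apply)
City of Bellmead levy = $857,129.996 × 0.00926 = $7,937.02376296

$7,937.02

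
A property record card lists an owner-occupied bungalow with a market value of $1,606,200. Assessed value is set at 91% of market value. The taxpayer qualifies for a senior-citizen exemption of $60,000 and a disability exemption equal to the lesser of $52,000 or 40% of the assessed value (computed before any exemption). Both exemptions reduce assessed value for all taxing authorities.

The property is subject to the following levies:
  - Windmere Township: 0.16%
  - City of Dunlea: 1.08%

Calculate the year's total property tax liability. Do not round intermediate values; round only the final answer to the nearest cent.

Assessed value = $1,606,200 × 0.91 = $1,461,642
Disability exemption = min($52,000, 40% × $1,461,642) = min($52,000, $584,656.8) = $52,000 (dollar cap binds)
Taxable value = $1,461,642 − $60,000 − $52,000 = $1,349,642
Windmere Township: $1,349,642 × 0.0016 = $2,159.4272
City of Dunlea: $1,349,642 × 0.0108 = $14,576.1336
Total = $16,735.5608

$16,735.56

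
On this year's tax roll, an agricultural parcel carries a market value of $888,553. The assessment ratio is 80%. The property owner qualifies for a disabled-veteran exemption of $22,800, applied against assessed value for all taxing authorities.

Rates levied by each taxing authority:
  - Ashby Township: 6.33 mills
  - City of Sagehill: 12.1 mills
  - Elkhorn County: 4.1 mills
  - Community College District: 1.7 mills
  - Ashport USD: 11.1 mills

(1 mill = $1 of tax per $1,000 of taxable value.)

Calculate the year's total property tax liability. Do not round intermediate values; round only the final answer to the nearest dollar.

$24,309

Assessed value = $888,553 × 0.8 = $710,842.4
Taxable value = $710,842.4 − $22,800 = $688,042.4
Ashby Township: $688,042.4 × 0.00633 = $4,355.308392
City of Sagehill: $688,042.4 × 0.0121 = $8,325.31304
Elkhorn County: $688,042.4 × 0.0041 = $2,820.97384
Community College District: $688,042.4 × 0.0017 = $1,169.67208
Ashport USD: $688,042.4 × 0.0111 = $7,637.27064
Total = $4,355.308392 + $8,325.31304 + $2,820.97384 + $1,169.67208 + $7,637.27064 = $24,308.537992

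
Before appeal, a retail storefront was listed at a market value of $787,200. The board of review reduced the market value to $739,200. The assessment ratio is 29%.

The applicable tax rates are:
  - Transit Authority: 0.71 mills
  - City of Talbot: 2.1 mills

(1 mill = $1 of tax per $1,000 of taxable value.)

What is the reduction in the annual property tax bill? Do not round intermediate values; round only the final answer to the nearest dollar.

$39

Old assessed value = $787,200 × 0.29 = $228,288
New assessed value = $739,200 × 0.29 = $214,368
Combined rate = 0.00071 + 0.0021 = 0.00281
Old tax = $228,288 × 0.00281 = $641.48928
New tax = $214,368 × 0.00281 = $602.37408
Reduction = $641.48928 − $602.37408 = $39.1152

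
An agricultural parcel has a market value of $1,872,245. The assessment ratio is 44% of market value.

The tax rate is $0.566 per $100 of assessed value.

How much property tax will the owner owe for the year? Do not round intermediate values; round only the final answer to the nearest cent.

$4,662.64

Assessed value = $1,872,245 × 0.44 = $823,787.8
Tax = $823,787.8 × 0.00566 = $4,662.638948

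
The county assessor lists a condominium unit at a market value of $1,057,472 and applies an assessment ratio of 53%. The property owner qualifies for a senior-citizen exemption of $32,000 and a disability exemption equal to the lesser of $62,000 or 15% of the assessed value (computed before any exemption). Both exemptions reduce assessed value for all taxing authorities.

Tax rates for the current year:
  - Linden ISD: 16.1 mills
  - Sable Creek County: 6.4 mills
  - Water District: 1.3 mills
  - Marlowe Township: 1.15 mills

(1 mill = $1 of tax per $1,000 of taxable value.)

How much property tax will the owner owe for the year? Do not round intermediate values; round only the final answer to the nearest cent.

Assessed value = $1,057,472 × 0.53 = $560,460.16
Disability exemption = min($62,000, 15% × $560,460.16) = min($62,000, $84,069.024) = $62,000 (dollar cap binds)
Taxable value = $560,460.16 − $32,000 − $62,000 = $466,460.16
Linden ISD: $466,460.16 × 0.0161 = $7,510.008576
Sable Creek County: $466,460.16 × 0.0064 = $2,985.345024
Water District: $466,460.16 × 0.0013 = $606.398208
Marlowe Township: $466,460.16 × 0.00115 = $536.429184
Total = $11,638.180992

$11,638.18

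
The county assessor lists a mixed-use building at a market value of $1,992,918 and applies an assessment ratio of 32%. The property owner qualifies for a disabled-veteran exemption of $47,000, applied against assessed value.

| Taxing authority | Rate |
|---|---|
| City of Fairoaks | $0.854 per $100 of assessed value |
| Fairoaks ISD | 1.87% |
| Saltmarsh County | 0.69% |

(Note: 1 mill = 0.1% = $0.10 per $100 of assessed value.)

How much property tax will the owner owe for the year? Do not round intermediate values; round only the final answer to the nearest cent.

Assessed value = $1,992,918 × 0.32 = $637,733.76
Taxable value = $637,733.76 − $47,000 = $590,733.76
City of Fairoaks: $590,733.76 × 0.00854 = $5,044.8663104
Fairoaks ISD: $590,733.76 × 0.0187 = $11,046.721312
Saltmarsh County: $590,733.76 × 0.0069 = $4,076.062944
Total = $20,167.6505664

$20,167.65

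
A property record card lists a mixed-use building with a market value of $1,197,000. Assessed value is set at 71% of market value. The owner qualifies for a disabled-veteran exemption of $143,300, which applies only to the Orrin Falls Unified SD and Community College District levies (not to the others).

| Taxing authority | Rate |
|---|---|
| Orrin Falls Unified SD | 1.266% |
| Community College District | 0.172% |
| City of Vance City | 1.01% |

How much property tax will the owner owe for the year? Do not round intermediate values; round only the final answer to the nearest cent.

$18,744.16

Assessed value = $1,197,000 × 0.71 = $849,870
Orrin Falls Unified SD: ($849,870 − $143,300) × 0.01266 = $706,570 × 0.01266 = $8,945.1762
Community College District: ($849,870 − $143,300) × 0.00172 = $706,570 × 0.00172 = $1,215.3004
City of Vance City: $849,870 × 0.0101 = $8,583.687
Total = $18,744.1636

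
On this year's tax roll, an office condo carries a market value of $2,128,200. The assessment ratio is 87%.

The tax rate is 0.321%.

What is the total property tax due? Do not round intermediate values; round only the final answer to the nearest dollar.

$5,943

Assessed value = $2,128,200 × 0.87 = $1,851,534
Tax = $1,851,534 × 0.00321 = $5,943.42414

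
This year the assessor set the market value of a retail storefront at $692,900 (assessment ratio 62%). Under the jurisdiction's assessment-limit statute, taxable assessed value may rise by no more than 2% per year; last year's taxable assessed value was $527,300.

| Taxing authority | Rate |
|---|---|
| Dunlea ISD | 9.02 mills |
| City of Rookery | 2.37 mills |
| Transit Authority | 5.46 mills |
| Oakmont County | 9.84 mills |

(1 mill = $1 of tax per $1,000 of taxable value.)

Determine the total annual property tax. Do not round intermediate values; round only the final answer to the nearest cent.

$11,465.97

Uncapped assessed value = $692,900 × 0.62 = $429,598
Cap limit = $527,300 × 1.02 = $537,846
Taxable assessed value = min($429,598, $537,846) = $429,598 (cap does not bind)
Dunlea ISD: $429,598 × 0.00902 = $3,874.97396
City of Rookery: $429,598 × 0.00237 = $1,018.14726
Transit Authority: $429,598 × 0.00546 = $2,345.60508
Oakmont County: $429,598 × 0.00984 = $4,227.24432
Total = $11,465.97062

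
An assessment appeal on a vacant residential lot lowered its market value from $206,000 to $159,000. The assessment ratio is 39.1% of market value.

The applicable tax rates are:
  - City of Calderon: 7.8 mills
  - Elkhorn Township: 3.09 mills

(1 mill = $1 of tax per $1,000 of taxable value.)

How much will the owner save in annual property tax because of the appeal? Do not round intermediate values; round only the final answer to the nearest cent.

Old assessed value = $206,000 × 0.391 = $80,546
New assessed value = $159,000 × 0.391 = $62,169
Combined rate = 0.0078 + 0.00309 = 0.01089
Old tax = $80,546 × 0.01089 = $877.14594
New tax = $62,169 × 0.01089 = $677.02041
Reduction = $877.14594 − $677.02041 = $200.12553

$200.13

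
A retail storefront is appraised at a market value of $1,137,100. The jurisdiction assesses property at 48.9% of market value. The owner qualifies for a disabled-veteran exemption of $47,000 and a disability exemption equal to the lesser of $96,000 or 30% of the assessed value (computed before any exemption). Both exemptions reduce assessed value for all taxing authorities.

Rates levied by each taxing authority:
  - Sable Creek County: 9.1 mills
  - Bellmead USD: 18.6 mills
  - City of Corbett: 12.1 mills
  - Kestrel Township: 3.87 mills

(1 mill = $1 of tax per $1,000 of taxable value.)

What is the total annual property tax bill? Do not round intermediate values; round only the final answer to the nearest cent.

Assessed value = $1,137,100 × 0.489 = $556,041.9
Disability exemption = min($96,000, 30% × $556,041.9) = min($96,000, $166,812.57) = $96,000 (dollar cap binds)
Taxable value = $556,041.9 − $47,000 − $96,000 = $413,041.9
Sable Creek County: $413,041.9 × 0.0091 = $3,758.68129
Bellmead USD: $413,041.9 × 0.0186 = $7,682.57934
City of Corbett: $413,041.9 × 0.0121 = $4,997.80699
Kestrel Township: $413,041.9 × 0.00387 = $1,598.472153
Total = $18,037.539773

$18,037.54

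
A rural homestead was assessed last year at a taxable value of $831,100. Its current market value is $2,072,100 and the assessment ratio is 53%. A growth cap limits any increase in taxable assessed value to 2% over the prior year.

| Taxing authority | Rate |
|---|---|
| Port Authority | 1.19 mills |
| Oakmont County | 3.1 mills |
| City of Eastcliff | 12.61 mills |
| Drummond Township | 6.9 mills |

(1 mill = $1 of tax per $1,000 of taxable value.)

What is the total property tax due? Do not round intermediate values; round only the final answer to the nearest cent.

$20,175.78

Uncapped assessed value = $2,072,100 × 0.53 = $1,098,213
Cap limit = $831,100 × 1.02 = $847,722
Taxable assessed value = min($1,098,213, $847,722) = $847,722 (cap binds)
Port Authority: $847,722 × 0.00119 = $1,008.78918
Oakmont County: $847,722 × 0.0031 = $2,627.9382
City of Eastcliff: $847,722 × 0.01261 = $10,689.77442
Drummond Township: $847,722 × 0.0069 = $5,849.2818
Total = $20,175.7836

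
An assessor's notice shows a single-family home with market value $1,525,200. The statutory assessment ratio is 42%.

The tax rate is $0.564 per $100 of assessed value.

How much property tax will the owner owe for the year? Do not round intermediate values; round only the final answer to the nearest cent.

$3,612.89

Assessed value = $1,525,200 × 0.42 = $640,584
Tax = $640,584 × 0.00564 = $3,612.89376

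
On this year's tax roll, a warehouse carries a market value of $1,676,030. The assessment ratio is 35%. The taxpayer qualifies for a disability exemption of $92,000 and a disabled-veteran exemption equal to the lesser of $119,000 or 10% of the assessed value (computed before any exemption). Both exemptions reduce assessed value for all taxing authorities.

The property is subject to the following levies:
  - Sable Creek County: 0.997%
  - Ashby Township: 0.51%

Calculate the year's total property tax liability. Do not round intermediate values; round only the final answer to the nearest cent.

Assessed value = $1,676,030 × 0.35 = $586,610.5
Disabled-veteran exemption = min($119,000, 10% × $586,610.5) = min($119,000, $58,661.05) = $58,661.05 (percentage binds)
Taxable value = $586,610.5 − $92,000 − $58,661.05 = $435,949.45
Sable Creek County: $435,949.45 × 0.00997 = $4,346.4160165
Ashby Township: $435,949.45 × 0.0051 = $2,223.342195
Total = $6,569.7582115

$6,569.76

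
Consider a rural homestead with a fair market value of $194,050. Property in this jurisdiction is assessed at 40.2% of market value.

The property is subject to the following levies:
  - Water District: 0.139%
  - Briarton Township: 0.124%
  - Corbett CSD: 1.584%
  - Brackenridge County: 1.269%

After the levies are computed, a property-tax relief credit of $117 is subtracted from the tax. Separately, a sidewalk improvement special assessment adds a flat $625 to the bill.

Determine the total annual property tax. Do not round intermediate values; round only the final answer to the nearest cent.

$2,938.73

Assessed value = $194,050 × 0.402 = $78,008.1
Water District: $78,008.1 × 0.00139 = $108.431259
Briarton Township: $78,008.1 × 0.00124 = $96.730044
Corbett CSD: $78,008.1 × 0.01584 = $1,235.648304
Brackenridge County: $78,008.1 × 0.01269 = $989.922789
Levies subtotal = $2,430.732396
After credit = $2,430.732396 − $117 = $2,313.732396
Total = $2,313.732396 + $625 = $2,938.732396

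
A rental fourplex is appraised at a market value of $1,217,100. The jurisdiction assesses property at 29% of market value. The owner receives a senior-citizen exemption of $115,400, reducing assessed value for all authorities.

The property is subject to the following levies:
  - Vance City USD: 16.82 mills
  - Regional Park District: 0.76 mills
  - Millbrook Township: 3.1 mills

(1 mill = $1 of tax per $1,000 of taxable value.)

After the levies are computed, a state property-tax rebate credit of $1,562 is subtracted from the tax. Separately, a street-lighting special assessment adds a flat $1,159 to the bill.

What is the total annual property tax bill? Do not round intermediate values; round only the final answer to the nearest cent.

$4,509.72

Assessed value = $1,217,100 × 0.29 = $352,959
Taxable value = $352,959 − $115,400 = $237,559
Vance City USD: $237,559 × 0.01682 = $3,995.74238
Regional Park District: $237,559 × 0.00076 = $180.54484
Millbrook Township: $237,559 × 0.0031 = $736.4329
Levies subtotal = $4,912.72012
After credit = $4,912.72012 − $1,562 = $3,350.72012
Total = $3,350.72012 + $1,159 = $4,509.72012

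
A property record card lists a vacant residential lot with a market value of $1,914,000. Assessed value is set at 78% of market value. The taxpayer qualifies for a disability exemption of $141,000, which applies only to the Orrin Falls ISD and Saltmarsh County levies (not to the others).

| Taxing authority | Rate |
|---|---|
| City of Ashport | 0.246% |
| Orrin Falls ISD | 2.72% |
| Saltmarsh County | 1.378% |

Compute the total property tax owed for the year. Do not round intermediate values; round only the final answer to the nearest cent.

$59,074.26

Assessed value = $1,914,000 × 0.78 = $1,492,920
City of Ashport: $1,492,920 × 0.00246 = $3,672.5832
Orrin Falls ISD: ($1,492,920 − $141,000) × 0.0272 = $1,351,920 × 0.0272 = $36,772.224
Saltmarsh County: ($1,492,920 − $141,000) × 0.01378 = $1,351,920 × 0.01378 = $18,629.4576
Total = $59,074.2648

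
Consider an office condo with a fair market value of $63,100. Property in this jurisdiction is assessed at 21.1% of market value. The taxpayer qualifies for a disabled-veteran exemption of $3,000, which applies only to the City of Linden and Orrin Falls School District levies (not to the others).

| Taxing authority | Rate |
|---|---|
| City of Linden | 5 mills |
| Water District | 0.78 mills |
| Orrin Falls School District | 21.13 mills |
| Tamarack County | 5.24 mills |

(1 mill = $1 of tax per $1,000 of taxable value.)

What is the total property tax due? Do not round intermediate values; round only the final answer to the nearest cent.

$349.66

Assessed value = $63,100 × 0.211 = $13,314.1
City of Linden: ($13,314.1 − $3,000) × 0.005 = $10,314.1 × 0.005 = $51.5705
Water District: $13,314.1 × 0.00078 = $10.384998
Orrin Falls School District: ($13,314.1 − $3,000) × 0.02113 = $10,314.1 × 0.02113 = $217.936933
Tamarack County: $13,314.1 × 0.00524 = $69.765884
Total = $349.658315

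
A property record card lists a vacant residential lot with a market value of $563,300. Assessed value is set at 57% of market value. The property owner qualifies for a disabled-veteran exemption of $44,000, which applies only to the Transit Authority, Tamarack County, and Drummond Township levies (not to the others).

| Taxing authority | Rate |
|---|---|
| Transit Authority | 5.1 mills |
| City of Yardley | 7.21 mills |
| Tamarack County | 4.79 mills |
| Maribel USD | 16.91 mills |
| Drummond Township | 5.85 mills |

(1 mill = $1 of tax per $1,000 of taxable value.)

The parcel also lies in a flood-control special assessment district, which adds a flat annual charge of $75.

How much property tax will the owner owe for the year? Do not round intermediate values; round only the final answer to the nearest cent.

$12,180.73

Assessed value = $563,300 × 0.57 = $321,081
Transit Authority: ($321,081 − $44,000) × 0.0051 = $277,081 × 0.0051 = $1,413.1131
City of Yardley: $321,081 × 0.00721 = $2,314.99401
Tamarack County: ($321,081 − $44,000) × 0.00479 = $277,081 × 0.00479 = $1,327.21799
Maribel USD: $321,081 × 0.01691 = $5,429.47971
Drummond Township: ($321,081 − $44,000) × 0.00585 = $277,081 × 0.00585 = $1,620.92385
Levies subtotal = $12,105.72866
Total = $12,105.72866 + $75 = $12,180.72866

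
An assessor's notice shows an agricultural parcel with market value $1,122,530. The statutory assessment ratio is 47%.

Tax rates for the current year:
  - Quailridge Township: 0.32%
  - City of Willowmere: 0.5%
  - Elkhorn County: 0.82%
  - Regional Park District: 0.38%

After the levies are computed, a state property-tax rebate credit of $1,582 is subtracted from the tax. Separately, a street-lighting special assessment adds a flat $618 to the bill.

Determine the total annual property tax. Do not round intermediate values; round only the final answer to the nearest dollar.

Assessed value = $1,122,530 × 0.47 = $527,589.1
Quailridge Township: $527,589.1 × 0.0032 = $1,688.28512
City of Willowmere: $527,589.1 × 0.005 = $2,637.9455
Elkhorn County: $527,589.1 × 0.0082 = $4,326.23062
Regional Park District: $527,589.1 × 0.0038 = $2,004.83858
Levies subtotal = $10,657.29982
After credit = $10,657.29982 − $1,582 = $9,075.29982
Total = $9,075.29982 + $618 = $9,693.29982

$9,693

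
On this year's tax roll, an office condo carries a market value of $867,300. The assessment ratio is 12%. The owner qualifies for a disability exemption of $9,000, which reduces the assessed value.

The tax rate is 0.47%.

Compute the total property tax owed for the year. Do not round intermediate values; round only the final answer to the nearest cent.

$446.86

Assessed value = $867,300 × 0.12 = $104,076
Taxable value = $104,076 − $9,000 = $95,076
Tax = $95,076 × 0.0047 = $446.8572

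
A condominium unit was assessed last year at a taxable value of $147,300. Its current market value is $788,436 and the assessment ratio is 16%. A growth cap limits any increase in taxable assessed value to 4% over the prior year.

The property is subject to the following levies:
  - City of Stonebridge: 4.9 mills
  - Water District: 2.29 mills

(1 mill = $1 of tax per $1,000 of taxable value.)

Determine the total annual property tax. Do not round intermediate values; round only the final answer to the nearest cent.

Uncapped assessed value = $788,436 × 0.16 = $126,149.76
Cap limit = $147,300 × 1.04 = $153,192
Taxable assessed value = min($126,149.76, $153,192) = $126,149.76 (cap does not bind)
City of Stonebridge: $126,149.76 × 0.0049 = $618.133824
Water District: $126,149.76 × 0.00229 = $288.8829504
Total = $907.0167744

$907.02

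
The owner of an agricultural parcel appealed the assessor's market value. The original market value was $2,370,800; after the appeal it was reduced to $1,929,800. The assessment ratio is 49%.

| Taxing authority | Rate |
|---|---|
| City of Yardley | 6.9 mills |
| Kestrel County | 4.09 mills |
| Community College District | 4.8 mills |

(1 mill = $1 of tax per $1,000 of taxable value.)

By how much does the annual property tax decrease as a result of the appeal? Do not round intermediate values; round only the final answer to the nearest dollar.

Old assessed value = $2,370,800 × 0.49 = $1,161,692
New assessed value = $1,929,800 × 0.49 = $945,602
Combined rate = 0.0069 + 0.00409 + 0.0048 = 0.01579
Old tax = $1,161,692 × 0.01579 = $18,343.11668
New tax = $945,602 × 0.01579 = $14,931.05558
Reduction = $18,343.11668 − $14,931.05558 = $3,412.0611

$3,412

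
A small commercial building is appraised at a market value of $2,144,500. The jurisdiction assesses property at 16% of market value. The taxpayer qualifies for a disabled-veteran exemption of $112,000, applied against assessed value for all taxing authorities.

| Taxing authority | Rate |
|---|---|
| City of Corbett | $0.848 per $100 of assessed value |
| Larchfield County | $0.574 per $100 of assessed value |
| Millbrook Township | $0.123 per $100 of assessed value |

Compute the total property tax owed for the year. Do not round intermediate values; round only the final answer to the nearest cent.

Assessed value = $2,144,500 × 0.16 = $343,120
Taxable value = $343,120 − $112,000 = $231,120
City of Corbett: $231,120 × 0.00848 = $1,959.8976
Larchfield County: $231,120 × 0.00574 = $1,326.6288
Millbrook Township: $231,120 × 0.00123 = $284.2776
Total = $1,959.8976 + $1,326.6288 + $284.2776 = $3,570.804

$3,570.80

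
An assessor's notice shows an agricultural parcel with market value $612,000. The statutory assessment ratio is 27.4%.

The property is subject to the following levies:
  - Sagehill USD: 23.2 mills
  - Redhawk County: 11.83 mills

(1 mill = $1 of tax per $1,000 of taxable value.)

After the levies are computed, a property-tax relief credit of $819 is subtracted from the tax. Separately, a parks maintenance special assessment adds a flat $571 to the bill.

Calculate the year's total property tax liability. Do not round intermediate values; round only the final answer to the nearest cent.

$5,626.11

Assessed value = $612,000 × 0.274 = $167,688
Sagehill USD: $167,688 × 0.0232 = $3,890.3616
Redhawk County: $167,688 × 0.01183 = $1,983.74904
Levies subtotal = $5,874.11064
After credit = $5,874.11064 − $819 = $5,055.11064
Total = $5,055.11064 + $571 = $5,626.11064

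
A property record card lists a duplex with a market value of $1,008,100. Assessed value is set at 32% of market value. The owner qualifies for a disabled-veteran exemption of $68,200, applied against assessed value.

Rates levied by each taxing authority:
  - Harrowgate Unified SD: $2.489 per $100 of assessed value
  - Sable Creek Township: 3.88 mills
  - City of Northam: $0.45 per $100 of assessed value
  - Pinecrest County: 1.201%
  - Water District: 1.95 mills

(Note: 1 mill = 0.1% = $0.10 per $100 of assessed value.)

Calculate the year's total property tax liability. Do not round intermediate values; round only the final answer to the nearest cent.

Assessed value = $1,008,100 × 0.32 = $322,592
Taxable value = $322,592 − $68,200 = $254,392
Harrowgate Unified SD: $254,392 × 0.02489 = $6,331.81688
Sable Creek Township: $254,392 × 0.00388 = $987.04096
City of Northam: $254,392 × 0.0045 = $1,144.764
Pinecrest County: $254,392 × 0.01201 = $3,055.24792
Water District: $254,392 × 0.00195 = $496.0644
Total = $12,014.93416

$12,014.93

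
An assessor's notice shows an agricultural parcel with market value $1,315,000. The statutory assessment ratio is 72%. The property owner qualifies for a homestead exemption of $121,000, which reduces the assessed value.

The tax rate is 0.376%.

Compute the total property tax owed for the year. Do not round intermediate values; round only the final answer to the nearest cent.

$3,105.01

Assessed value = $1,315,000 × 0.72 = $946,800
Taxable value = $946,800 − $121,000 = $825,800
Tax = $825,800 × 0.00376 = $3,105.008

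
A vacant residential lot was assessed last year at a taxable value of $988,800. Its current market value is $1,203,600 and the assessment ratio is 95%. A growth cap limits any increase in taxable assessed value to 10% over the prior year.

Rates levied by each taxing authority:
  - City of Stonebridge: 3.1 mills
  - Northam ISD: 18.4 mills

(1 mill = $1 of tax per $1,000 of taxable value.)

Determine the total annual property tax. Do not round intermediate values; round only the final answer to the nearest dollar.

Uncapped assessed value = $1,203,600 × 0.95 = $1,143,420
Cap limit = $988,800 × 1.1 = $1,087,680
Taxable assessed value = min($1,143,420, $1,087,680) = $1,087,680 (cap binds)
City of Stonebridge: $1,087,680 × 0.0031 = $3,371.808
Northam ISD: $1,087,680 × 0.0184 = $20,013.312
Total = $23,385.12

$23,385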